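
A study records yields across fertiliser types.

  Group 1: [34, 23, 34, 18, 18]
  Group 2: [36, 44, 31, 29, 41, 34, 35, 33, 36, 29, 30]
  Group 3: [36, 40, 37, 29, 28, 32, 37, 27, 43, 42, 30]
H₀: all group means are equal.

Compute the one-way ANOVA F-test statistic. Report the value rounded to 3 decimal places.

Group means [25.40, 34.36, 34.64], grand mean 32.815
SSB = Σnᵢ(x̄ᵢ−x̄)² = 337.783; SSW = ΣΣ(x−x̄ᵢ)² = 824.291
MSB = 337.783/2 = 168.8916; MSW = 824.291/24 = 34.3455
F = MSB/MSW = 4.9174
df = (2, 24)

test statistic = 4.917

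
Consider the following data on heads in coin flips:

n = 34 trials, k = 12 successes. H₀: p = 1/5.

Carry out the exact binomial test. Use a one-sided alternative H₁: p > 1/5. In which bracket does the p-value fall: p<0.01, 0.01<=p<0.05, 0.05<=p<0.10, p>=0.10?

p-value bracket: 0.01<=p<0.05

Exact binomial: n=34, k=12, p₀=1/5=0.2000
P(X≥12) from Σ C(n,i)·p₀^i·(1−p₀)^(n−i)
p-value (one-sided, H₁ greater) = 0.02744
→ bracket: 0.01<=p<0.05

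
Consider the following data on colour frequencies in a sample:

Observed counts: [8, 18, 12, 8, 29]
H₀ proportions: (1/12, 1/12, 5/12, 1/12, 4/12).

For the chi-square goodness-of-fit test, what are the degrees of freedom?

df = k − 1 = 5 − 1 = 4

degrees of freedom = 4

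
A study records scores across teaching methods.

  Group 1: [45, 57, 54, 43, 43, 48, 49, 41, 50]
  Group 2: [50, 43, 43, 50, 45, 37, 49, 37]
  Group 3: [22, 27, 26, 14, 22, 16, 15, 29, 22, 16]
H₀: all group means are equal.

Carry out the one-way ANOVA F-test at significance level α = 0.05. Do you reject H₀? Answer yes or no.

Group means [47.78, 44.25, 20.90], grand mean 36.778
SSB = Σnᵢ(x̄ᵢ−x̄)² = 4056.711; SSW = ΣΣ(x−x̄ᵢ)² = 689.956
MSB = 4056.711/2 = 2028.3556; MSW = 689.956/24 = 28.7481
F = MSB/MSW = 70.5560
df = (2, 24)
p-value (upper-tail) = 0.00000
At α=0.05: p < α → reject H₀

reject H₀: yes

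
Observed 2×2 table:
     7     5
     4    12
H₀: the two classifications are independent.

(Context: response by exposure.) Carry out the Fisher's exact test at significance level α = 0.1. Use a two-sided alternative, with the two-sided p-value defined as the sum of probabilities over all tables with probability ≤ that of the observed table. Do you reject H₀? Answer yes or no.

reject H₀: no

Margins: r₁=12, r₂=16, c₁=11, c₂=17, n=28
p_obs = C(12,7)·C(16,4)/C(28,11); sum pmf over tables with pmf ≤ p_obs
p-value (two-sided) = 0.12115
At α=0.1: p ≥ α → fail to reject H₀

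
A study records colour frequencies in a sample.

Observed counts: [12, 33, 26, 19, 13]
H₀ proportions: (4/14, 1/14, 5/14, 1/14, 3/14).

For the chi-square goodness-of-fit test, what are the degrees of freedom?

degrees of freedom = 4

df = k − 1 = 5 − 1 = 4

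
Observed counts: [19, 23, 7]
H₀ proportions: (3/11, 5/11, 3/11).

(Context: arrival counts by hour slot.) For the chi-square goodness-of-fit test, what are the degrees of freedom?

degrees of freedom = 2

df = k − 1 = 3 − 1 = 2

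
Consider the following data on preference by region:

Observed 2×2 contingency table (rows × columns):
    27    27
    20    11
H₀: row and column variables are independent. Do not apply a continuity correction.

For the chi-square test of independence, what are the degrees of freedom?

degrees of freedom = 1

df = (r−1)(c−1) = (2−1)·(2−1) = 1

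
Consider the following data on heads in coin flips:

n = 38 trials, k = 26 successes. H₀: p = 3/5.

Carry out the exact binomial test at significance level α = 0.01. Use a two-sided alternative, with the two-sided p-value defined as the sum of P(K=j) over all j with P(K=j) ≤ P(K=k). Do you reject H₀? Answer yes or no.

Exact binomial: n=38, k=26, p₀=3/5=0.6000
P(X=j) = C(n,j)·p₀^j·(1−p₀)^(n−j); p = Σ P(X=j) over j with P(X=j) ≤ P(X=26)
p-value (two-sided) = 0.32395
At α=0.01: p ≥ α → fail to reject H₀

reject H₀: no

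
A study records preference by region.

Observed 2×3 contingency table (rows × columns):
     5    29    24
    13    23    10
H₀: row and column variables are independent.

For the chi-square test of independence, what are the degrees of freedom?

degrees of freedom = 2

df = (r−1)(c−1) = (2−1)·(3−1) = 2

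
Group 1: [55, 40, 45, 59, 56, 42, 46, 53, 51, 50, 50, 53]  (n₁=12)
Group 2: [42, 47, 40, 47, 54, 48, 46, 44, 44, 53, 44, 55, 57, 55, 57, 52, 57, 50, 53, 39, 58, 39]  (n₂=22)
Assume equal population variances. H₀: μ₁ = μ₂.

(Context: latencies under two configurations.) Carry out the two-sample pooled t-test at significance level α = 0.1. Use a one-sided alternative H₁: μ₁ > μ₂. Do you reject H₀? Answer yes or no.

x̄₁=50.000, s₁=5.768, n₁=12
x̄₂=49.136, s₂=6.304, n₂=22
s_p² = [11·5.768² + 21·6.304²]/32 = 37.5185
SE = √(s_p²·(1/12+1/22)) = 2.1982
t = (50.000−49.136)/2.1982 = 0.3929
df = 32
p-value (one-sided, H₁ greater) = 0.34850
At α=0.1: p ≥ α → fail to reject H₀

reject H₀: no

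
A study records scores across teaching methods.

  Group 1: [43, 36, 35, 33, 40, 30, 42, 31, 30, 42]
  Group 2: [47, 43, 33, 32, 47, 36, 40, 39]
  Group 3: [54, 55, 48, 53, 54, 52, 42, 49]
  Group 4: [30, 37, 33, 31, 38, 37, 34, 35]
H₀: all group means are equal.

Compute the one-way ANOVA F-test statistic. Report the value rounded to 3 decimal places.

test statistic = 20.004

Group means [36.20, 39.62, 50.88, 34.38], grand mean 40.029
SSB = Σnᵢ(x̄ᵢ−x̄)² = 1344.746; SSW = ΣΣ(x−x̄ᵢ)² = 672.225
MSB = 1344.746/3 = 448.2485; MSW = 672.225/30 = 22.4075
F = MSB/MSW = 20.0044
df = (3, 30)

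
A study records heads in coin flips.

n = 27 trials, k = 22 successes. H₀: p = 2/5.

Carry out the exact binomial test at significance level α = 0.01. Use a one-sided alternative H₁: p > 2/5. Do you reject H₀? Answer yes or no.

reject H₀: yes

Exact binomial: n=27, k=22, p₀=2/5=0.4000
P(X≥22) from Σ C(n,i)·p₀^i·(1−p₀)^(n−i)
p-value (one-sided, H₁ greater) = 0.00001
At α=0.01: p < α → reject H₀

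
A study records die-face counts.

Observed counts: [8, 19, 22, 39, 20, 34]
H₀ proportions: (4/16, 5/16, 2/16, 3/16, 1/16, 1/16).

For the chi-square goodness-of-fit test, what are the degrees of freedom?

degrees of freedom = 5

df = k − 1 = 6 − 1 = 5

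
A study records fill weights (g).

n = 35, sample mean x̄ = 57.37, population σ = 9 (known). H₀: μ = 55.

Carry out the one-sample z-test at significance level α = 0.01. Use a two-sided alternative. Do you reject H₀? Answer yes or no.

reject H₀: no

SE = σ/√n = 9/√35 = 1.5213
z = (x̄−μ₀)/SE = (57.37−55)/1.5213 = 1.5579
p-value (two-sided) = 0.11926
At α=0.01: p ≥ α → fail to reject H₀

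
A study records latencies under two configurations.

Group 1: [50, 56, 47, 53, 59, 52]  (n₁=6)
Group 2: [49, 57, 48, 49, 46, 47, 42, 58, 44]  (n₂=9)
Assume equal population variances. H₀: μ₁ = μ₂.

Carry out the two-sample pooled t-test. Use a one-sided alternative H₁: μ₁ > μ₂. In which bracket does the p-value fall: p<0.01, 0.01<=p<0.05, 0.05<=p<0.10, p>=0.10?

x̄₁=52.833, s₁=4.262, n₁=6
x̄₂=48.889, s₂=5.395, n₂=9
s_p² = [5·4.262² + 8·5.395²]/13 = 24.9017
SE = √(s_p²·(1/6+1/9)) = 2.6300
t = (52.833−48.889)/2.6300 = 1.4998
df = 13
p-value (one-sided, H₁ greater) = 0.07878
→ bracket: 0.05<=p<0.10

p-value bracket: 0.05<=p<0.10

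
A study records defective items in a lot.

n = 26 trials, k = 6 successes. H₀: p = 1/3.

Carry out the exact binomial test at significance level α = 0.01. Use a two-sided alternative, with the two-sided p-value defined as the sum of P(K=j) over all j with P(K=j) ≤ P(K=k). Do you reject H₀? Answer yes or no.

Exact binomial: n=26, k=6, p₀=1/3=0.3333
P(X=j) = C(n,j)·p₀^j·(1−p₀)^(n−j); p = Σ P(X=j) over j with P(X=j) ≤ P(X=6)
p-value (two-sided) = 0.30553
At α=0.01: p ≥ α → fail to reject H₀

reject H₀: no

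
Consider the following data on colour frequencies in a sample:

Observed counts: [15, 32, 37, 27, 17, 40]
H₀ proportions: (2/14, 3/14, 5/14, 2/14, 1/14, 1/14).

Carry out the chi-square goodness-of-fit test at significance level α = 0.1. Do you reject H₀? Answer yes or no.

reject H₀: yes

n = 168; E_i = n·p_i = [24.00, 36.00, 60.00, 24.00, 12.00, 12.00]
χ² = (15−24.00)²/24.00 + (32−36.00)²/36.00 + (37−60.00)²/60.00 + (27−24.00)²/24.00 + (17−12.00)²/12.00 + (40−12.00)²/12.00 = 80.4278
df = 5
p-value (upper-tail) = 0.00000
At α=0.1: p < α → reject H₀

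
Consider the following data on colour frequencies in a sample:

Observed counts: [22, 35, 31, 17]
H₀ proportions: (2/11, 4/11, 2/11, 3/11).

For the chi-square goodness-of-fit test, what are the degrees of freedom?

degrees of freedom = 3

df = k − 1 = 4 − 1 = 3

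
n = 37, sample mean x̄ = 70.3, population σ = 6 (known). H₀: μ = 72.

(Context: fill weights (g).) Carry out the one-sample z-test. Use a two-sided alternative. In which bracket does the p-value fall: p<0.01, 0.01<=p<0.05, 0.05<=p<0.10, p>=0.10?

p-value bracket: 0.05<=p<0.10

SE = σ/√n = 6/√37 = 0.9864
z = (x̄−μ₀)/SE = (70.3−72)/0.9864 = -1.7234
p-value (two-sided) = 0.08481
→ bracket: 0.05<=p<0.10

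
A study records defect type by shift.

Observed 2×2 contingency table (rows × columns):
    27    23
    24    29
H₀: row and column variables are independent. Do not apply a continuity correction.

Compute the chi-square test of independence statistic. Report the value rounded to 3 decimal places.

Row totals [50, 53], col totals [51, 52], n=103
χ² = (27−24.76)²/24.76 + (23−25.24)²/25.24 + (24−26.24)²/26.24 + (29−26.76)²/26.76 = 0.7821
df = 1

test statistic = 0.782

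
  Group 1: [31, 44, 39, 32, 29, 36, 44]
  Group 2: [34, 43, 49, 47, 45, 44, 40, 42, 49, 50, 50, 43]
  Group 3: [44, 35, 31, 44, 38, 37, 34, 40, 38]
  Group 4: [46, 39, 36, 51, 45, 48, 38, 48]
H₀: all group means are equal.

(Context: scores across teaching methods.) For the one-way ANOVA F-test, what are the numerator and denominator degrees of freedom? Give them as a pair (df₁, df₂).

degrees of freedom = [3, 32]

k = 4 groups, N = 36 total
df = (k−1, N−k) = (4−1, 36−4) = (3, 32)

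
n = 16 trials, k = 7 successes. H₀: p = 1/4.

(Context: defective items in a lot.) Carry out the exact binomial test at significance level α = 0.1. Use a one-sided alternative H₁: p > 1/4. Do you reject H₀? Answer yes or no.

Exact binomial: n=16, k=7, p₀=1/4=0.2500
P(X≥7) from Σ C(n,i)·p₀^i·(1−p₀)^(n−i)
p-value (one-sided, H₁ greater) = 0.07956
At α=0.1: p < α → reject H₀

reject H₀: yes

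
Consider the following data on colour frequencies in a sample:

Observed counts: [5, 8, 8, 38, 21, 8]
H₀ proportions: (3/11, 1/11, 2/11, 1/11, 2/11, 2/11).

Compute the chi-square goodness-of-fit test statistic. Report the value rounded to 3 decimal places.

n = 88; E_i = n·p_i = [24.00, 8.00, 16.00, 8.00, 16.00, 16.00]
χ² = (5−24.00)²/24.00 + (8−8.00)²/8.00 + (8−16.00)²/16.00 + (38−8.00)²/8.00 + (21−16.00)²/16.00 + (8−16.00)²/16.00 = 137.1042
df = 5

test statistic = 137.104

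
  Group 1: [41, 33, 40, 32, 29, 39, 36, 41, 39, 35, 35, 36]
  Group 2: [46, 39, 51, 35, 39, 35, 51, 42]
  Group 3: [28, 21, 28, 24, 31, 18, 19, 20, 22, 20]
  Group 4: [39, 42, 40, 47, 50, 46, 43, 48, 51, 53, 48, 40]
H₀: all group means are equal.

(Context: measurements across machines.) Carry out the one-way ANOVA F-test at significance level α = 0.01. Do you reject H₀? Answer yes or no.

Group means [36.33, 42.25, 23.10, 45.58], grand mean 36.952
SSB = Σnᵢ(x̄ᵢ−x̄)² = 3041.921; SSW = ΣΣ(x−x̄ᵢ)² = 873.983
MSB = 3041.921/3 = 1013.9738; MSW = 873.983/38 = 22.9996
F = MSB/MSW = 44.0867
df = (3, 38)
p-value (upper-tail) = 0.00000
At α=0.01: p < α → reject H₀

reject H₀: yes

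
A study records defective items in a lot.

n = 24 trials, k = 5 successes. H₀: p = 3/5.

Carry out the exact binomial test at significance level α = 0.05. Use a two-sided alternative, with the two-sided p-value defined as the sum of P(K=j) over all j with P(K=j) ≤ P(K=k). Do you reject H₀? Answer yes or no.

Exact binomial: n=24, k=5, p₀=3/5=0.6000
P(X=j) = C(n,j)·p₀^j·(1−p₀)^(n−j); p = Σ P(X=j) over j with P(X=j) ≤ P(X=5)
p-value (two-sided) = 0.00019
At α=0.05: p < α → reject H₀

reject H₀: yes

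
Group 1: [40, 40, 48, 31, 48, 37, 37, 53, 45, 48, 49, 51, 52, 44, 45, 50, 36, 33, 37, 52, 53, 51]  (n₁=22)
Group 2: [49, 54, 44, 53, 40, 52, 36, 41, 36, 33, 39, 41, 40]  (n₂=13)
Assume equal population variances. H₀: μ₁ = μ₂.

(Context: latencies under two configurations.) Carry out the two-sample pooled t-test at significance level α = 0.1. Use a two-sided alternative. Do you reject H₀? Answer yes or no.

reject H₀: no

x̄₁=44.545, s₁=6.988, n₁=22
x̄₂=42.923, s₂=6.946, n₂=13
s_p² = [21·6.988² + 12·6.946²]/33 = 48.6175
SE = √(s_p²·(1/22+1/13)) = 2.4392
t = (44.545−42.923)/2.4392 = 0.6651
df = 33
p-value (two-sided) = 0.51059
At α=0.1: p ≥ α → fail to reject H₀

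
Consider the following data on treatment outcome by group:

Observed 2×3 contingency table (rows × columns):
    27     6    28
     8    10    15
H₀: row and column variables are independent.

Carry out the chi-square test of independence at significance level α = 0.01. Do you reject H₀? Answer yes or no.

Row totals [61, 33], col totals [35, 16, 43], n=94
χ² = (27−22.71)²/22.71 + (6−10.38)²/10.38 + (28−27.90)²/27.90 + (8−12.29)²/12.29 + (10−5.62)²/5.62 + (15−15.10)²/15.10 = 7.5763
df = 2
p-value (upper-tail) = 0.02264
At α=0.01: p ≥ α → fail to reject H₀

reject H₀: no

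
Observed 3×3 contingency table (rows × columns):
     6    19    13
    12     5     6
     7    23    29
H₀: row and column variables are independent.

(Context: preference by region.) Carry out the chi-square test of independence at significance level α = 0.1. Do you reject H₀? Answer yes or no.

reject H₀: yes

Row totals [38, 23, 59], col totals [25, 47, 48], n=120
χ² = (6−7.92)²/7.92 + (19−14.88)²/14.88 + (13−15.20)²/15.20 + (12−4.79)²/4.79 + (5−9.01)²/9.01 + (6−9.20)²/9.20 + (7−12.29)²/12.29 + (23−23.11)²/23.11 + (29−23.60)²/23.60 = 19.1757
df = 4
p-value (upper-tail) = 0.00073
At α=0.1: p < α → reject H₀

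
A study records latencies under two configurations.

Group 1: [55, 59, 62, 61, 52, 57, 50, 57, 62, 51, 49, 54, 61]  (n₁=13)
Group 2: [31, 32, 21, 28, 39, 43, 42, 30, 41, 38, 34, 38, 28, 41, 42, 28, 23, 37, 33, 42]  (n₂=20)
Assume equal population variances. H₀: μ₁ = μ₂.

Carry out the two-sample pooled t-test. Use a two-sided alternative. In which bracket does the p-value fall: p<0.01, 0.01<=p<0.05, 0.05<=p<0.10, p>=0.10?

p-value bracket: p<0.01

x̄₁=56.154, s₁=4.688, n₁=13
x̄₂=34.550, s₂=6.724, n₂=20
s_p² = [12·4.688² + 19·6.724²]/31 = 36.2143
SE = √(s_p²·(1/13+1/20)) = 2.1439
t = (56.154−34.550)/2.1439 = 10.0768
df = 31
p-value (two-sided) = 0.00000
→ bracket: p<0.01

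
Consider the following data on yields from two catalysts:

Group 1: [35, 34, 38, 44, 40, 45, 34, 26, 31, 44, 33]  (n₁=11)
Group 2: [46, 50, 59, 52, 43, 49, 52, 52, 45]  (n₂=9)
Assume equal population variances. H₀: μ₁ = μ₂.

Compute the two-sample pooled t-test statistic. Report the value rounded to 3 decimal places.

x̄₁=36.727, s₁=6.051, n₁=11
x̄₂=49.778, s₂=4.790, n₂=9
s_p² = [10·6.051² + 8·4.790²]/18 = 30.5410
SE = √(s_p²·(1/11+1/9)) = 2.4839
t = (36.727−49.778)/2.4839 = -5.2540
df = 18

test statistic = -5.254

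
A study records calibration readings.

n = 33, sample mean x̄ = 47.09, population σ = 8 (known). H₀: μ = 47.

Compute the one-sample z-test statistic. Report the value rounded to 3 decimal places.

SE = σ/√n = 8/√33 = 1.3926
z = (x̄−μ₀)/SE = (47.09−47)/1.3926 = 0.0646

test statistic = 0.065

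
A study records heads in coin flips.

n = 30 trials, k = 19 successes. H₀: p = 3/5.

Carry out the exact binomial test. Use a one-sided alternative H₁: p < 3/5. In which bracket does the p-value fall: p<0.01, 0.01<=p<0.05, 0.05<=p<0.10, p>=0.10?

Exact binomial: n=30, k=19, p₀=3/5=0.6000
P(X≤19) from Σ C(n,i)·p₀^i·(1−p₀)^(n−i)
p-value (one-sided, H₁ less) = 0.70853
→ bracket: p>=0.10

p-value bracket: p>=0.10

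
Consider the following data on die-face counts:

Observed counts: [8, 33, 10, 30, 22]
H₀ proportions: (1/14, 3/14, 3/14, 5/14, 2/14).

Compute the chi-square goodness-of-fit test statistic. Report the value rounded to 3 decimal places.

test statistic = 16.929

n = 103; E_i = n·p_i = [7.36, 22.07, 22.07, 36.79, 14.71]
χ² = (8−7.36)²/7.36 + (33−22.07)²/22.07 + (10−22.07)²/22.07 + (30−36.79)²/36.79 + (22−14.71)²/14.71 = 16.9288
df = 4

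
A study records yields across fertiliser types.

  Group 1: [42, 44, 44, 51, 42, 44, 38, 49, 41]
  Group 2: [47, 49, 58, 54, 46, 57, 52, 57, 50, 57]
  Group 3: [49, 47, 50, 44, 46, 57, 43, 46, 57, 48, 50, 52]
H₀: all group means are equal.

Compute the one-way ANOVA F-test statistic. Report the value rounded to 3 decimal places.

test statistic = 9.703

Group means [43.89, 52.70, 49.08], grand mean 48.742
SSB = Σnᵢ(x̄ᵢ−x̄)² = 370.030; SSW = ΣΣ(x−x̄ᵢ)² = 533.906
MSB = 370.030/2 = 185.0150; MSW = 533.906/28 = 19.0681
F = MSB/MSW = 9.7029
df = (2, 28)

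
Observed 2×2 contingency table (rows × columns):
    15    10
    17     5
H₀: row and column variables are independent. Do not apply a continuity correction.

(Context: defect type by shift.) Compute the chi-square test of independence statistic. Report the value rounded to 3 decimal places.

test statistic = 1.607

Row totals [25, 22], col totals [32, 15], n=47
χ² = (15−17.02)²/17.02 + (10−7.98)²/7.98 + (17−14.98)²/14.98 + (5−7.02)²/7.02 = 1.6067
df = 1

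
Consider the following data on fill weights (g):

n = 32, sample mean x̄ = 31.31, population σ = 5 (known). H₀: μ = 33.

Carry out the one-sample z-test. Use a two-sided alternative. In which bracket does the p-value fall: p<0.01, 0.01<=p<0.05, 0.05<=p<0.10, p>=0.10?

SE = σ/√n = 5/√32 = 0.8839
z = (x̄−μ₀)/SE = (31.31−33)/0.8839 = -1.9120
p-value (two-sided) = 0.05587
→ bracket: 0.05<=p<0.10

p-value bracket: 0.05<=p<0.10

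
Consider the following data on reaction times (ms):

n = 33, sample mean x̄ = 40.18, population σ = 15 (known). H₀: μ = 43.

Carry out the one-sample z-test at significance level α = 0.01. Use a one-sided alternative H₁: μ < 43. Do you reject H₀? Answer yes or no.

SE = σ/√n = 15/√33 = 2.6112
z = (x̄−μ₀)/SE = (40.18−43)/2.6112 = -1.0800
p-value (one-sided, H₁ less) = 0.14008
At α=0.01: p ≥ α → fail to reject H₀

reject H₀: no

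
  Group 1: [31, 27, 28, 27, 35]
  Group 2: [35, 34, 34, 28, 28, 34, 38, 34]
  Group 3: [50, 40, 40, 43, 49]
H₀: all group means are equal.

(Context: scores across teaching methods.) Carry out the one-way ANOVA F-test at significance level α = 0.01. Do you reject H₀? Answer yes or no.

reject H₀: yes

Group means [29.60, 33.12, 44.40], grand mean 35.278
SSB = Σnᵢ(x̄ᵢ−x̄)² = 614.336; SSW = ΣΣ(x−x̄ᵢ)² = 223.275
MSB = 614.336/2 = 307.1681; MSW = 223.275/15 = 14.8850
F = MSB/MSW = 20.6361
df = (2, 15)
p-value (upper-tail) = 0.00005
At α=0.01: p < α → reject H₀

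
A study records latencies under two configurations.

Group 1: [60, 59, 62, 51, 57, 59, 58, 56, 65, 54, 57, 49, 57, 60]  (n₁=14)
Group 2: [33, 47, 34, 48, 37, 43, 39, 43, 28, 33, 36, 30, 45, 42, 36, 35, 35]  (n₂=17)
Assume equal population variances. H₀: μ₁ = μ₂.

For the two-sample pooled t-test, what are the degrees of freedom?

degrees of freedom = 29

df = n₁ + n₂ − 2 = 14 + 17 − 2 = 29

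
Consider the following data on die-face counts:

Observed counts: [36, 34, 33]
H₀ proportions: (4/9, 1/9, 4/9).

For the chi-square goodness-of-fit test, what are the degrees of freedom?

df = k − 1 = 3 − 1 = 2

degrees of freedom = 2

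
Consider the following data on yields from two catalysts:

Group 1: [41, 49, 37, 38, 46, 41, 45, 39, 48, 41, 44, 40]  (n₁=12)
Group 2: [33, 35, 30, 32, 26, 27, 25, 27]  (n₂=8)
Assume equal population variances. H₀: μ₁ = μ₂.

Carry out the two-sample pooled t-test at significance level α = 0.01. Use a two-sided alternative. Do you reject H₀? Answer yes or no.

reject H₀: yes

x̄₁=42.417, s₁=3.919, n₁=12
x̄₂=29.375, s₂=3.662, n₂=8
s_p² = [11·3.919² + 7·3.662²]/18 = 14.5995
SE = √(s_p²·(1/12+1/8)) = 1.7440
t = (42.417−29.375)/1.7440 = 7.4780
df = 18
p-value (two-sided) = 0.00000
At α=0.01: p < α → reject H₀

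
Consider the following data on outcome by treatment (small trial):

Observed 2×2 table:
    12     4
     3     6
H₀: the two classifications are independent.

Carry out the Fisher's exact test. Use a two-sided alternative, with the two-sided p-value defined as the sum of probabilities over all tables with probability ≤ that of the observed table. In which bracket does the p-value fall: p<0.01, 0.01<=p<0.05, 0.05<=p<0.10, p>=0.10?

p-value bracket: 0.05<=p<0.10

Margins: r₁=16, r₂=9, c₁=15, c₂=10, n=25
p_obs = C(16,12)·C(9,3)/C(25,15); sum pmf over tables with pmf ≤ p_obs
p-value (two-sided) = 0.08722
→ bracket: 0.05<=p<0.10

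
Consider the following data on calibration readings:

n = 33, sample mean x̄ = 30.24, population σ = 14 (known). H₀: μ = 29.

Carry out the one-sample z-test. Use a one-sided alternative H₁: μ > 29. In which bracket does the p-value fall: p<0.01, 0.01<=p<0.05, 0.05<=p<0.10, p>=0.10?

p-value bracket: p>=0.10

SE = σ/√n = 14/√33 = 2.4371
z = (x̄−μ₀)/SE = (30.24−29)/2.4371 = 0.5088
p-value (one-sided, H₁ greater) = 0.30544
→ bracket: p>=0.10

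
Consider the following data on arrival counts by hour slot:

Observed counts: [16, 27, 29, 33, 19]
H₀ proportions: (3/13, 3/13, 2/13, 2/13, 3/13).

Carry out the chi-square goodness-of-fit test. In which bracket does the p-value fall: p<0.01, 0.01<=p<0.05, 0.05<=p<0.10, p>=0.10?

p-value bracket: p<0.01

n = 124; E_i = n·p_i = [28.62, 28.62, 19.08, 19.08, 28.62]
χ² = (16−28.62)²/28.62 + (27−28.62)²/28.62 + (29−19.08)²/19.08 + (33−19.08)²/19.08 + (19−28.62)²/28.62 = 24.2070
df = 4
p-value (upper-tail) = 0.00007
→ bracket: p<0.01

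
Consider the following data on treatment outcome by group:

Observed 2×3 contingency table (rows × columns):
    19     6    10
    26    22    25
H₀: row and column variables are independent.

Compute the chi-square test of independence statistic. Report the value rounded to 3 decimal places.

test statistic = 3.755

Row totals [35, 73], col totals [45, 28, 35], n=108
χ² = (19−14.58)²/14.58 + (6−9.07)²/9.07 + (10−11.34)²/11.34 + (26−30.42)²/30.42 + (22−18.93)²/18.93 + (25−23.66)²/23.66 = 3.7548
df = 2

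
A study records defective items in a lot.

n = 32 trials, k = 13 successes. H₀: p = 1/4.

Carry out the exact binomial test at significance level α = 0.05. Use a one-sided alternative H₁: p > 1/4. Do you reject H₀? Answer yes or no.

Exact binomial: n=32, k=13, p₀=1/4=0.2500
P(X≥13) from Σ C(n,i)·p₀^i·(1−p₀)^(n−i)
p-value (one-sided, H₁ greater) = 0.03775
At α=0.05: p < α → reject H₀

reject H₀: yes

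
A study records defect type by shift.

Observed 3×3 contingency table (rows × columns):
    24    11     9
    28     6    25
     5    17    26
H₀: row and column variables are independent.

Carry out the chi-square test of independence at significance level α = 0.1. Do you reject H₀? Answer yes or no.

reject H₀: yes

Row totals [44, 59, 48], col totals [57, 34, 60], n=151
χ² = (24−16.61)²/16.61 + (11−9.91)²/9.91 + (9−17.48)²/17.48 + (28−22.27)²/22.27 + (6−13.28)²/13.28 + (25−23.44)²/23.44 + (5−18.12)²/18.12 + (17−10.81)²/10.81 + (26−19.07)²/19.07 = 28.6594
df = 4
p-value (upper-tail) = 0.00001
At α=0.1: p < α → reject H₀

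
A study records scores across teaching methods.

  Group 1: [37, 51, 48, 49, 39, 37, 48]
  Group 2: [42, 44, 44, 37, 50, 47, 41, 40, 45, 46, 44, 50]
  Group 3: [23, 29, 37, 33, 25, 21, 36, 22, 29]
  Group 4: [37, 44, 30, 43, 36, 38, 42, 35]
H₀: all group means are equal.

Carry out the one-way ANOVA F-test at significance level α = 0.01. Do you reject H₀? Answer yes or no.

Group means [44.14, 44.17, 28.33, 38.12], grand mean 38.861
SSB = Σnᵢ(x̄ᵢ−x̄)² = 1534.907; SSW = ΣΣ(x−x̄ᵢ)² = 837.399
MSB = 1534.907/3 = 511.6356; MSW = 837.399/32 = 26.1687
F = MSB/MSW = 19.5514
df = (3, 32)
p-value (upper-tail) = 0.00000
At α=0.01: p < α → reject H₀

reject H₀: yes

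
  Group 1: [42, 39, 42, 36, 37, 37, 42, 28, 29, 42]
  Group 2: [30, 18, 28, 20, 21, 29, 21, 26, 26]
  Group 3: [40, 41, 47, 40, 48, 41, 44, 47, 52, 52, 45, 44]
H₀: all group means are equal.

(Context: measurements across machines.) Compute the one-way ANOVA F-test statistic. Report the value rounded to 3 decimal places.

test statistic = 51.785

Group means [37.40, 24.33, 45.08], grand mean 36.581
SSB = Σnᵢ(x̄ᵢ−x̄)² = 2224.232; SSW = ΣΣ(x−x̄ᵢ)² = 601.317
MSB = 2224.232/2 = 1112.1159; MSW = 601.317/28 = 21.4756
F = MSB/MSW = 51.7851
df = (2, 28)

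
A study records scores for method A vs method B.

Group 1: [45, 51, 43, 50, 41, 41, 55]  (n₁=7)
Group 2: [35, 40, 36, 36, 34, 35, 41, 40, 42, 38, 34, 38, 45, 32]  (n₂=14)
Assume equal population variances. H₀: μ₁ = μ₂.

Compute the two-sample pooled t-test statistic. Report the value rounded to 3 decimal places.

test statistic = 4.510

x̄₁=46.571, s₁=5.473, n₁=7
x̄₂=37.571, s₂=3.652, n₂=14
s_p² = [6·5.473² + 13·3.652²]/19 = 18.5865
SE = √(s_p²·(1/7+1/14)) = 1.9957
t = (46.571−37.571)/1.9957 = 4.5097
df = 19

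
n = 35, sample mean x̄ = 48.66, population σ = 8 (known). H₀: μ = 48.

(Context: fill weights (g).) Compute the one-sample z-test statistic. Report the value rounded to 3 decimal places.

SE = σ/√n = 8/√35 = 1.3522
z = (x̄−μ₀)/SE = (48.66−48)/1.3522 = 0.4881

test statistic = 0.488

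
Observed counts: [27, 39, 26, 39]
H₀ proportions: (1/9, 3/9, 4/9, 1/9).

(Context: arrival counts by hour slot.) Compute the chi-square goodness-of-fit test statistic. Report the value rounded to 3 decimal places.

test statistic = 70.023

n = 131; E_i = n·p_i = [14.56, 43.67, 58.22, 14.56]
χ² = (27−14.56)²/14.56 + (39−43.67)²/43.67 + (26−58.22)²/58.22 + (39−14.56)²/14.56 = 70.0229
df = 3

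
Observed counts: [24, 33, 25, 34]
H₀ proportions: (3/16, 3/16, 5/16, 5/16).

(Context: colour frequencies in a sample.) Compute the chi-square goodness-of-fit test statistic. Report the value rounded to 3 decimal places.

test statistic = 9.683

n = 116; E_i = n·p_i = [21.75, 21.75, 36.25, 36.25]
χ² = (24−21.75)²/21.75 + (33−21.75)²/21.75 + (25−36.25)²/36.25 + (34−36.25)²/36.25 = 9.6828
df = 3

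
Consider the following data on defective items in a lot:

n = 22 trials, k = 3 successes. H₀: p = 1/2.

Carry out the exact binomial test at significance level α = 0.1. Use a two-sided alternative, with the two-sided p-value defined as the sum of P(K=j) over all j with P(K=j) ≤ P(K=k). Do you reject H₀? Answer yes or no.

reject H₀: yes

Exact binomial: n=22, k=3, p₀=1/2=0.5000
P(X=j) = C(n,j)·p₀^j·(1−p₀)^(n−j); p = Σ P(X=j) over j with P(X=j) ≤ P(X=3)
p-value (two-sided) = 0.00086
At α=0.1: p < α → reject H₀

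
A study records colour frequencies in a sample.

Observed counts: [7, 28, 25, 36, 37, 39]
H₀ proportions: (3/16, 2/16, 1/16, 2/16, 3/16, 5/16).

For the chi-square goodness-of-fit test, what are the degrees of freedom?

degrees of freedom = 5

df = k − 1 = 6 − 1 = 5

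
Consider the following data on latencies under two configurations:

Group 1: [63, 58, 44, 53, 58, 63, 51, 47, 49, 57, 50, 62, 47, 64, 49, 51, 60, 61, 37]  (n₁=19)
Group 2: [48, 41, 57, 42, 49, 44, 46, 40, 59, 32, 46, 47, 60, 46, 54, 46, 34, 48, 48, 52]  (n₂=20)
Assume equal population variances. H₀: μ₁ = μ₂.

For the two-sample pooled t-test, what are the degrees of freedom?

df = n₁ + n₂ − 2 = 19 + 20 − 2 = 37

degrees of freedom = 37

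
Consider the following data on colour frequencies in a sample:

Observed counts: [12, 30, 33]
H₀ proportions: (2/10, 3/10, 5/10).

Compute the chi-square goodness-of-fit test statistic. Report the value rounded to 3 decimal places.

n = 75; E_i = n·p_i = [15.00, 22.50, 37.50]
χ² = (12−15.00)²/15.00 + (30−22.50)²/22.50 + (33−37.50)²/37.50 = 3.6400
df = 2

test statistic = 3.640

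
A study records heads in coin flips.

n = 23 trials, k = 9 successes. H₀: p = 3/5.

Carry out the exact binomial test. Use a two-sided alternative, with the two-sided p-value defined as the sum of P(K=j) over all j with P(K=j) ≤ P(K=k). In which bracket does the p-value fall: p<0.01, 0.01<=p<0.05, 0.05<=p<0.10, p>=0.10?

Exact binomial: n=23, k=9, p₀=3/5=0.6000
P(X=j) = C(n,j)·p₀^j·(1−p₀)^(n−j); p = Σ P(X=j) over j with P(X=j) ≤ P(X=9)
p-value (two-sided) = 0.05390
→ bracket: 0.05<=p<0.10

p-value bracket: 0.05<=p<0.10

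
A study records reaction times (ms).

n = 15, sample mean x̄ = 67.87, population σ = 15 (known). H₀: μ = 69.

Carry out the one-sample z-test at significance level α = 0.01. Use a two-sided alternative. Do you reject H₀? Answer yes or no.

SE = σ/√n = 15/√15 = 3.8730
z = (x̄−μ₀)/SE = (67.87−69)/3.8730 = -0.2918
p-value (two-sided) = 0.77047
At α=0.01: p ≥ α → fail to reject H₀

reject H₀: no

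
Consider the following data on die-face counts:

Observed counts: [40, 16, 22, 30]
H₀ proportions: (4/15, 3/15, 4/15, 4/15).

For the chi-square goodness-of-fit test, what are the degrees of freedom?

degrees of freedom = 3

df = k − 1 = 4 − 1 = 3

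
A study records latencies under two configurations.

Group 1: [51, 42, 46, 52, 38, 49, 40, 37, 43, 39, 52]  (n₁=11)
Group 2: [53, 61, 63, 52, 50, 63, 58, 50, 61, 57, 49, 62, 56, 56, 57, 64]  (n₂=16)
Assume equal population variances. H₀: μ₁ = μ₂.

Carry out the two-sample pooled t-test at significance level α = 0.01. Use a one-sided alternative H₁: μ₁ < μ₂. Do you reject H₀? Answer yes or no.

x̄₁=44.455, s₁=5.786, n₁=11
x̄₂=57.000, s₂=5.060, n₂=16
s_p² = [10·5.786² + 15·5.060²]/25 = 28.7491
SE = √(s_p²·(1/11+1/16)) = 2.1001
t = (44.455−57.000)/2.1001 = -5.9738
df = 25
p-value (one-sided, H₁ less) = 0.00000
At α=0.01: p < α → reject H₀

reject H₀: yes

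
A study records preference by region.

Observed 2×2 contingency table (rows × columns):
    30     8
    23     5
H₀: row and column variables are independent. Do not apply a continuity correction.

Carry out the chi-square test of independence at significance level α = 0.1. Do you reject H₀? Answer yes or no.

reject H₀: no

Row totals [38, 28], col totals [53, 13], n=66
χ² = (30−30.52)²/30.52 + (8−7.48)²/7.48 + (23−22.48)²/22.48 + (5−5.52)²/5.52 = 0.1041
df = 1
p-value (upper-tail) = 0.74699
At α=0.1: p ≥ α → fail to reject H₀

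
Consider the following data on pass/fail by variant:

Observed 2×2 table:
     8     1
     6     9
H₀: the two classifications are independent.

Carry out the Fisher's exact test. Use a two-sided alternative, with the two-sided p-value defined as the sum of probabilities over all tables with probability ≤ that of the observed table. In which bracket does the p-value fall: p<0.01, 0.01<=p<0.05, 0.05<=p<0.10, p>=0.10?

p-value bracket: 0.01<=p<0.05

Margins: r₁=9, r₂=15, c₁=14, c₂=10, n=24
p_obs = C(9,8)·C(15,6)/C(24,14); sum pmf over tables with pmf ≤ p_obs
p-value (two-sided) = 0.03334
→ bracket: 0.01<=p<0.05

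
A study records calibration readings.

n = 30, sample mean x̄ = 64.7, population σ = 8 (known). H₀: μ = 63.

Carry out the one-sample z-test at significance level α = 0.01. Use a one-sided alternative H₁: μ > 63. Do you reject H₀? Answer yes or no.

SE = σ/√n = 8/√30 = 1.4606
z = (x̄−μ₀)/SE = (64.7−63)/1.4606 = 1.1639
p-value (one-sided, H₁ greater) = 0.12223
At α=0.01: p ≥ α → fail to reject H₀

reject H₀: no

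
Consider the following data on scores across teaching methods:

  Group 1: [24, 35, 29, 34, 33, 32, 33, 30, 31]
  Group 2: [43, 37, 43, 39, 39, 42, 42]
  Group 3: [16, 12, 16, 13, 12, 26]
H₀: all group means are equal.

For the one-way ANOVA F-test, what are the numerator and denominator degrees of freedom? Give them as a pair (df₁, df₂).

degrees of freedom = [2, 19]

k = 3 groups, N = 22 total
df = (k−1, N−k) = (3−1, 22−3) = (2, 19)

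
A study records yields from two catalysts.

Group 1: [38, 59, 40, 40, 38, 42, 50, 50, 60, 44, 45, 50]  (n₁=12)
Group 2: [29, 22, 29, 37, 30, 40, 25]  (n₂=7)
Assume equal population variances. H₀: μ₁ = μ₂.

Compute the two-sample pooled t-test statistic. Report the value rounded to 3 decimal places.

x̄₁=46.333, s₁=7.584, n₁=12
x̄₂=30.286, s₂=6.317, n₂=7
s_p² = [11·7.584² + 6·6.317²]/17 = 51.2997
SE = √(s_p²·(1/12+1/7)) = 3.4064
t = (46.333−30.286)/3.4064 = 4.7110
df = 17

test statistic = 4.711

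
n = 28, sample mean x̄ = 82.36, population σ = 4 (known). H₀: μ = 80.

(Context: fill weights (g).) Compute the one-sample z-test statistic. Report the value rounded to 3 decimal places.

SE = σ/√n = 4/√28 = 0.7559
z = (x̄−μ₀)/SE = (82.36−80)/0.7559 = 3.1220

test statistic = 3.122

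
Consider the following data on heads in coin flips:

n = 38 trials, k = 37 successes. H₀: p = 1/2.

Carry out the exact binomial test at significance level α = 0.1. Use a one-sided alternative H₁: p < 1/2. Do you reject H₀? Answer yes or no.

Exact binomial: n=38, k=37, p₀=1/2=0.5000
P(X≤37) from Σ C(n,i)·p₀^i·(1−p₀)^(n−i)
p-value (one-sided, H₁ less) = 1.00000
At α=0.1: p ≥ α → fail to reject H₀

reject H₀: no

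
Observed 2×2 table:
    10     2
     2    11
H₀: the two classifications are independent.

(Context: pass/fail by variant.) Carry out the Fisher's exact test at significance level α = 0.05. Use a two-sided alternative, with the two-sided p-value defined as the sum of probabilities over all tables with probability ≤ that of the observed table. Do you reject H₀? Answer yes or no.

Margins: r₁=12, r₂=13, c₁=12, c₂=13, n=25
p_obs = C(12,10)·C(13,2)/C(25,12); sum pmf over tables with pmf ≤ p_obs
p-value (two-sided) = 0.00120
At α=0.05: p < α → reject H₀

reject H₀: yes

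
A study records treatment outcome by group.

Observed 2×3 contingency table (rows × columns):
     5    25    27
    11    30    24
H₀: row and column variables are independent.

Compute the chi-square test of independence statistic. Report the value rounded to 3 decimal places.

test statistic = 2.367

Row totals [57, 65], col totals [16, 55, 51], n=122
χ² = (5−7.48)²/7.48 + (25−25.70)²/25.70 + (27−23.83)²/23.83 + (11−8.52)²/8.52 + (30−29.30)²/29.30 + (24−27.17)²/27.17 = 2.3666
df = 2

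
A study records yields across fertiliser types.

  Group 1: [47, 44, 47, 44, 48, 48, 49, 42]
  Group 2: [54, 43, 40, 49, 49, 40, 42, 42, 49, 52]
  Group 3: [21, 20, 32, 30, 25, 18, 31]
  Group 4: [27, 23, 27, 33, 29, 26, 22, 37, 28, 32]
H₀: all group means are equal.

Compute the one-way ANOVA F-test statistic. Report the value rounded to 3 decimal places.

test statistic = 48.925

Group means [46.12, 46.00, 25.29, 28.40], grand mean 36.857
SSB = Σnᵢ(x̄ᵢ−x̄)² = 3175.582; SSW = ΣΣ(x−x̄ᵢ)² = 670.704
MSB = 3175.582/3 = 1058.5274; MSW = 670.704/31 = 21.6356
F = MSB/MSW = 48.9253
df = (3, 31)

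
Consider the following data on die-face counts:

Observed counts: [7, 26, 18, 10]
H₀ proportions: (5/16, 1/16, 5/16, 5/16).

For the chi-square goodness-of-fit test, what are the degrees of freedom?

degrees of freedom = 3

df = k − 1 = 4 − 1 = 3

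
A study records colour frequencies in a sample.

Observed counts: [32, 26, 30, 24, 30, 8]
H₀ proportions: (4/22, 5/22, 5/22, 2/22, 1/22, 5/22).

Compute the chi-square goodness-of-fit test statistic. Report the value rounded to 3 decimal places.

n = 150; E_i = n·p_i = [27.27, 34.09, 34.09, 13.64, 6.82, 34.09]
χ² = (32−27.27)²/27.27 + (26−34.09)²/34.09 + (30−34.09)²/34.09 + (24−13.64)²/13.64 + (30−6.82)²/6.82 + (8−34.09)²/34.09 = 109.8933
df = 5

test statistic = 109.893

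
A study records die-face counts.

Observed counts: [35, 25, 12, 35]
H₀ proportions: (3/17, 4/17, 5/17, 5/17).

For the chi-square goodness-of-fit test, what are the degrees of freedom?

df = k − 1 = 4 − 1 = 3

degrees of freedom = 3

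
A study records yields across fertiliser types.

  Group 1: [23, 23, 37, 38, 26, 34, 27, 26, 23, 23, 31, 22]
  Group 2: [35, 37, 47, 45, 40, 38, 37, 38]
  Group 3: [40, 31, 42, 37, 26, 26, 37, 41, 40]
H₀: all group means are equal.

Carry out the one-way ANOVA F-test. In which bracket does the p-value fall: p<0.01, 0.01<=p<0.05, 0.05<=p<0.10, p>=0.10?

Group means [27.75, 39.62, 35.56], grand mean 33.448
SSB = Σnᵢ(x̄ᵢ−x̄)² = 734.825; SSW = ΣΣ(x−x̄ᵢ)² = 812.347
MSB = 734.825/2 = 367.4126; MSW = 812.347/26 = 31.2441
F = MSB/MSW = 11.7594
df = (2, 26)
p-value (upper-tail) = 0.00023
→ bracket: p<0.01

p-value bracket: p<0.01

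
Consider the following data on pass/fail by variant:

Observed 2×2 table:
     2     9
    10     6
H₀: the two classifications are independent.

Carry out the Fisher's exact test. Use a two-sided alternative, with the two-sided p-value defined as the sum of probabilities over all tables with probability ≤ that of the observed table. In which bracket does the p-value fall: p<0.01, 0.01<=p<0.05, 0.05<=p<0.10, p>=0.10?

p-value bracket: 0.01<=p<0.05

Margins: r₁=11, r₂=16, c₁=12, c₂=15, n=27
p_obs = C(11,2)·C(16,10)/C(27,12); sum pmf over tables with pmf ≤ p_obs
p-value (two-sided) = 0.04733
→ bracket: 0.01<=p<0.05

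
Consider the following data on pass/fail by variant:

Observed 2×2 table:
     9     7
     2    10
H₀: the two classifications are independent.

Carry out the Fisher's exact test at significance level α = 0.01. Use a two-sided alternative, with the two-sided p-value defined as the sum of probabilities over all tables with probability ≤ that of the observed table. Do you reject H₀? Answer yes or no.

reject H₀: no

Margins: r₁=16, r₂=12, c₁=11, c₂=17, n=28
p_obs = C(16,9)·C(12,2)/C(28,11); sum pmf over tables with pmf ≤ p_obs
p-value (two-sided) = 0.05403
At α=0.01: p ≥ α → fail to reject H₀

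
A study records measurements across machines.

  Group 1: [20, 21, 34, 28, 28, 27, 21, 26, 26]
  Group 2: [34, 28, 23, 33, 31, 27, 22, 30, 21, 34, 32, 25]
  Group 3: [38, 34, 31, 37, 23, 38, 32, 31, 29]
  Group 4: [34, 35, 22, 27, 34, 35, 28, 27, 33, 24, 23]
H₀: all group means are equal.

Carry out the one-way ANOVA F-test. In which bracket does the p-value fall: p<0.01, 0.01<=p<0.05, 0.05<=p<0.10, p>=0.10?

Group means [25.67, 28.33, 32.56, 29.27], grand mean 28.927
SSB = Σnᵢ(x̄ᵢ−x̄)² = 219.710; SSW = ΣΣ(x−x̄ᵢ)² = 849.071
MSB = 219.710/3 = 73.2366; MSW = 849.071/37 = 22.9479
F = MSB/MSW = 3.1914
df = (3, 37)
p-value (upper-tail) = 0.03469
→ bracket: 0.01<=p<0.05

p-value bracket: 0.01<=p<0.05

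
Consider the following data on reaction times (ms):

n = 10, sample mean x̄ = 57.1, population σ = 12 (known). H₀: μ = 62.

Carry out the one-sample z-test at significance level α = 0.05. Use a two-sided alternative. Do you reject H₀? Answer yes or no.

reject H₀: no

SE = σ/√n = 12/√10 = 3.7947
z = (x̄−μ₀)/SE = (57.1−62)/3.7947 = -1.2913
p-value (two-sided) = 0.19661
At α=0.05: p ≥ α → fail to reject H₀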